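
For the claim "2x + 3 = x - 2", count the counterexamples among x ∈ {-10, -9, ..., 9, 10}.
Counterexamples in [-10, 10]: {-10, -9, -8, -7, -6, -4, -3, -2, -1, 0, 1, 2, 3, 4, 5, 6, 7, 8, 9, 10}.

Counting them gives 20 values.

Answer: 20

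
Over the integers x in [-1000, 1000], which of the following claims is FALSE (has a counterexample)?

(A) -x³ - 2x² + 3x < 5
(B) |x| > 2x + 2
(A) x = -4: LHS = -(-4)³ - 2·(-4)² + 3·(-4) = 20; 20 < 5 — FAILS
(B) x = 0: LHS = |0| = 0, RHS = 2·0 + 2 = 2; 0 > 2 — FAILS

Answer: Both A and B are false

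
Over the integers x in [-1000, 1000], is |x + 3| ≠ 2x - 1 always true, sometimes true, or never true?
Holds at x = 0: LHS = |0 + 3| = |3| = 3, RHS = 2·0 - 1 = -1; 3 ≠ -1 — holds
Fails at x = 4: LHS = |4 + 3| = |7| = 7, RHS = 2·4 - 1 = 7; 7 ≠ 7 — FAILS
It is satisfied by some integers in the range but not all.

Answer: Sometimes true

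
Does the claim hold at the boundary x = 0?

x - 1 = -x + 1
x = 0: LHS = 0 - 1 = -1, RHS = -0 + 1 = 1; -1 = 1 — FAILS

The relation fails at x = 0, so x = 0 is a counterexample.

Answer: No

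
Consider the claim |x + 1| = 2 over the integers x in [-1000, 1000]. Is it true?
The claim fails at x = 0:
x = 0: LHS = |0 + 1| = |1| = 1; 1 = 2 — FAILS

Because a single integer refutes it, the statement is false.

Answer: False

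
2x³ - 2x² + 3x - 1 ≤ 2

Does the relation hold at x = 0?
x = 0: LHS = 2·0³ - 2·0² + 3·0 - 1 = -1; -1 ≤ 2 — holds

The relation is satisfied at x = 0.

Answer: Yes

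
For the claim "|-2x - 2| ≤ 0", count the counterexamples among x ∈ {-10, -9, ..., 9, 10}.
Counterexamples in [-10, 10]: {-10, -9, -8, -7, -6, -5, -4, -3, -2, 0, 1, 2, 3, 4, 5, 6, 7, 8, 9, 10}.

Counting them gives 20 values.

Answer: 20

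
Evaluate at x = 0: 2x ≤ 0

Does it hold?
x = 0: LHS = 2·0 = 0; 0 ≤ 0 — holds

The relation is satisfied at x = 0.

Answer: Yes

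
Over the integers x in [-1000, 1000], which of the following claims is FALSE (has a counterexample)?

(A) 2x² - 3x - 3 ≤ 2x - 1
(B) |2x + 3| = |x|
(A) x = -1: LHS = 2·(-1)² - 3·(-1) - 3 = 2, RHS = 2·(-1) - 1 = -3; 2 ≤ -3 — FAILS
(B) x = 0: LHS = |2·0 + 3| = |3| = 3, RHS = |0| = 0; 3 = 0 — FAILS

Answer: Both A and B are false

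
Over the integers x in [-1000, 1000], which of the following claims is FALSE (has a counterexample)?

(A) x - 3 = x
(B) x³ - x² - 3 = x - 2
(A) x = 0: LHS = 0 - 3 = -3; -3 = 0 — FAILS
(B) x = 0: LHS = 0³ - 0² - 3 = -3, RHS = 0 - 2 = -2; -3 = -2 — FAILS

Answer: Both A and B are false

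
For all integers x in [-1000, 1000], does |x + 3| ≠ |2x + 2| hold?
The claim fails at x = 1:
x = 1: LHS = |1 + 3| = |4| = 4, RHS = |2·1 + 2| = |4| = 4; 4 ≠ 4 — FAILS

Because a single integer refutes it, the statement is false.

Answer: False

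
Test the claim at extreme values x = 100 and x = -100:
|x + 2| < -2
x = 100: LHS = |100 + 2| = |102| = 102; 102 < -2 — FAILS
x = -100: LHS = |(-100) + 2| = |-98| = 98; 98 < -2 — FAILS

Answer: No, fails for both x = 100 and x = -100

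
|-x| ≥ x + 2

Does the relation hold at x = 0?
x = 0: LHS = |-0| = |0| = 0, RHS = 0 + 2 = 2; 0 ≥ 2 — FAILS

The relation fails at x = 0, so x = 0 is a counterexample.

Answer: No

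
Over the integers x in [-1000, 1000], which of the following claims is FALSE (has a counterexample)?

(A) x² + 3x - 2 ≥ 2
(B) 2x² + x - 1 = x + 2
(A) x = 0: LHS = 0² + 3·0 - 2 = -2; -2 ≥ 2 — FAILS
(B) x = 0: LHS = 2·0² + 0 - 1 = -1, RHS = 0 + 2 = 2; -1 = 2 — FAILS

Answer: Both A and B are false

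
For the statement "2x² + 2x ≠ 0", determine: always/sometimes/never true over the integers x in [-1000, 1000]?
Holds at x = 1: LHS = 2·1² + 2·1 = 4; 4 ≠ 0 — holds
Fails at x = 0: LHS = 2·0² + 2·0 = 0; 0 ≠ 0 — FAILS
It is satisfied by some integers in the range but not all.

Answer: Sometimes true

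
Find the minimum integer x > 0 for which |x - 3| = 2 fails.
Testing positive integers:
x = 1: LHS = |1 - 3| = |-2| = 2; 2 = 2 — holds
x = 2: LHS = |2 - 3| = |-1| = 1; 1 = 2 — FAILS  ← smallest positive counterexample

Answer: x = 2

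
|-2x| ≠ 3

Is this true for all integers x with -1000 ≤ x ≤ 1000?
Track d = LHS − RHS over the integers in [-1000, 1000]. Equality would need d = 0, but d changes sign only between consecutive integers, jumping over 0:
x = -2: LHS = |-2·(-2)| = |4| = 4; 4 ≠ 3 — holds  (d = 1)
x = -1: LHS = |-2·(-1)| = |2| = 2; 2 ≠ 3 — holds  (d = -1)
x = 1: LHS = |-2·1| = |-2| = 2; 2 ≠ 3 — holds  (d = -1)
x = 2: LHS = |-2·2| = |-4| = 4; 4 ≠ 3 — holds  (d = 1)
Away from these crossings d keeps a constant sign, and checking every integer in [-1000, 1000] confirms d ≠ 0 throughout. Hence the two sides are never equal, so the relation holds for every integer in [-1000, 1000].

No counterexample exists.

Answer: True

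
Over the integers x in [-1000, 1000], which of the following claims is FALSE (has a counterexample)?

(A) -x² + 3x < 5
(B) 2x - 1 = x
(A) Over all integers in [-1000, 1000], LHS − RHS is largest at x = 1, where it equals -3:
x = 1: LHS = -1² + 3·1 = 2; 2 < 5 — holds
At the ends of the range:
x = -1000: LHS = -(-1000)² + 3·(-1000) = -1003000; -1003000 < 5 — holds
x = 1000: LHS = -1000² + 3·1000 = -997000; -997000 < 5 — holds
Hence LHS − RHS is never zero or positive, i.e. LHS < RHS throughout, so the relation holds for every integer in [-1000, 1000].

(B) x = 0: LHS = 2·0 - 1 = -1; -1 = 0 — FAILS

Only (B) has a counterexample.

Answer: B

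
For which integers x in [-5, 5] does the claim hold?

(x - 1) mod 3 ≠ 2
Holds for: {-5, -4, -2, -1, 1, 2, 4, 5}
Fails for: {-3, 0, 3}

Answer: {-5, -4, -2, -1, 1, 2, 4, 5}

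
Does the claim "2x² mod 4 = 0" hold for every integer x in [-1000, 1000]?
The claim fails at x = 1:
x = 1: LHS = (2·1²) mod 4 = 2 mod 4 = 2; 2 = 0 — FAILS

Because a single integer refutes it, the statement is false.

Answer: False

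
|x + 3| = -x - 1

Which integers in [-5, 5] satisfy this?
Holds for: {-2}
Fails for: {-5, -4, -3, -1, 0, 1, 2, 3, 4, 5}

Answer: {-2}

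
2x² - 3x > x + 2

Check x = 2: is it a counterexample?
Substitute x = 2 into the relation:
x = 2: LHS = 2·2² - 3·2 = 2, RHS = 2 + 2 = 4; 2 > 4 — FAILS

Since the claim fails at x = 2, this value is a counterexample.

Answer: Yes, x = 2 is a counterexample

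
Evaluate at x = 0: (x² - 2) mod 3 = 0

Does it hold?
x = 0: LHS = (0² - 2) mod 3 = (-2) mod 3 = 1; 1 = 0 — FAILS

The relation fails at x = 0, so x = 0 is a counterexample.

Answer: No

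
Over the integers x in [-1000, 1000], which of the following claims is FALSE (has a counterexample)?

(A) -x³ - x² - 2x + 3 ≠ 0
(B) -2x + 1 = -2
(A) Track d = LHS − RHS over the integers in [-1000, 1000]. Equality would need d = 0, but d changes sign only between consecutive integers, jumping over 0:
x = 0: LHS = -0³ - 0² - 2·0 + 3 = 3; 3 ≠ 0 — holds  (d = 3)
x = 1: LHS = -1³ - 1² - 2·1 + 3 = -1; -1 ≠ 0 — holds  (d = -1)
Away from these crossings d keeps a constant sign, and checking every integer in [-1000, 1000] confirms d ≠ 0 throughout. Hence the two sides are never equal, so the relation holds for every integer in [-1000, 1000].

(B) x = 0: LHS = -2·0 + 1 = 1; 1 = -2 — FAILS

Only (B) has a counterexample.

Answer: B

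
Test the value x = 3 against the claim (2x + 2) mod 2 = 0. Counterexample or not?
Substitute x = 3 into the relation:
x = 3: LHS = (2·3 + 2) mod 2 = 8 mod 2 = 0; 0 = 0 — holds

The relation holds at x = 3, so it is not a counterexample.

Answer: No, x = 3 is not a counterexample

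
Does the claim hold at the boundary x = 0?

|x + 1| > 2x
x = 0: LHS = |0 + 1| = |1| = 1, RHS = 2·0 = 0; 1 > 0 — holds

The relation is satisfied at x = 0.

Answer: Yes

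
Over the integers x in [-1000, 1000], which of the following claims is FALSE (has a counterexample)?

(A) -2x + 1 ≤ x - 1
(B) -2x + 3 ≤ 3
(A) x = 0: LHS = -2·0 + 1 = 1, RHS = 0 - 1 = -1; 1 ≤ -1 — FAILS
(B) x = -1: LHS = -2·(-1) + 3 = 5; 5 ≤ 3 — FAILS

Answer: Both A and B are false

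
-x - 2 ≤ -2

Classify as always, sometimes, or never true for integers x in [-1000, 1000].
Holds at x = 0: LHS = -0 - 2 = -2; -2 ≤ -2 — holds
Fails at x = -1: LHS = -(-1) - 2 = -1; -1 ≤ -2 — FAILS
It is satisfied by some integers in the range but not all.

Answer: Sometimes true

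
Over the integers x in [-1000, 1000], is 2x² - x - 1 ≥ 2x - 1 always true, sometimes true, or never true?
Holds at x = 0: LHS = 2·0² - 0 - 1 = -1, RHS = 2·0 - 1 = -1; -1 ≥ -1 — holds
Fails at x = 1: LHS = 2·1² - 1 - 1 = 0, RHS = 2·1 - 1 = 1; 0 ≥ 1 — FAILS
It is satisfied by some integers in the range but not all.

Answer: Sometimes true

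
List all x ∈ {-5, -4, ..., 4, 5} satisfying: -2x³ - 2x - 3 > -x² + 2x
Holds for: {-5, -4, -3, -2, -1}
Fails for: {0, 1, 2, 3, 4, 5}

Answer: {-5, -4, -3, -2, -1}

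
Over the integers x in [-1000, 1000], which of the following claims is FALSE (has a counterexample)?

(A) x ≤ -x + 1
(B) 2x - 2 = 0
(A) x = 1: RHS = -1 + 1 = 0; 1 ≤ 0 — FAILS
(B) x = 0: LHS = 2·0 - 2 = -2; -2 = 0 — FAILS

Answer: Both A and B are false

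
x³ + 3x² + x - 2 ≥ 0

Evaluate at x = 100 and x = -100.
x = 100: LHS = 100³ + 3·100² + 100 - 2 = 1030098; 1030098 ≥ 0 — holds
x = -100: LHS = (-100)³ + 3·(-100)² + (-100) - 2 = -970102; -970102 ≥ 0 — FAILS

Answer: Partially: holds for x = 100, fails for x = -100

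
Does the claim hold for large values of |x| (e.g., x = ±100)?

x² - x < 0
x = 100: LHS = 100² - 100 = 9900; 9900 < 0 — FAILS
x = -100: LHS = (-100)² - (-100) = 10100; 10100 < 0 — FAILS

Answer: No, fails for both x = 100 and x = -100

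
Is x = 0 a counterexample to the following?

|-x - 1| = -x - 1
Substitute x = 0 into the relation:
x = 0: LHS = |-0 - 1| = |-1| = 1, RHS = -0 - 1 = -1; 1 = -1 — FAILS

Since the claim fails at x = 0, this value is a counterexample.

Answer: Yes, x = 0 is a counterexample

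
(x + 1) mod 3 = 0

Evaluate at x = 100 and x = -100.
x = 100: LHS = (100 + 1) mod 3 = 101 mod 3 = 2; 2 = 0 — FAILS
x = -100: LHS = ((-100) + 1) mod 3 = (-99) mod 3 = 0; 0 = 0 — holds

Answer: Partially: fails for x = 100, holds for x = -100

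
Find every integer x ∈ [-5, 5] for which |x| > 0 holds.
Holds for: {-5, -4, -3, -2, -1, 1, 2, 3, 4, 5}
Fails for: {0}

Answer: {-5, -4, -3, -2, -1, 1, 2, 3, 4, 5}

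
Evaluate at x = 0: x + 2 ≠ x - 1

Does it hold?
x = 0: LHS = 0 + 2 = 2, RHS = 0 - 1 = -1; 2 ≠ -1 — holds

The relation is satisfied at x = 0.

Answer: Yes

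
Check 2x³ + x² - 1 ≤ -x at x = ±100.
x = 100: LHS = 2·100³ + 100² - 1 = 2009999; 2009999 ≤ -100 — FAILS
x = -100: LHS = 2·(-100)³ + (-100)² - 1 = -1990001, RHS = -(-100) = 100; -1990001 ≤ 100 — holds

Answer: Partially: fails for x = 100, holds for x = -100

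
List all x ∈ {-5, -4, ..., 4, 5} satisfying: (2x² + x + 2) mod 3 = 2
Holds for: {-5, -3, -2, 0, 1, 3, 4}
Fails for: {-4, -1, 2, 5}

Answer: {-5, -3, -2, 0, 1, 3, 4}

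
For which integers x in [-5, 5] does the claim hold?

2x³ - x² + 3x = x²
Holds for: {0}
Fails for: {-5, -4, -3, -2, -1, 1, 2, 3, 4, 5}

Answer: {0}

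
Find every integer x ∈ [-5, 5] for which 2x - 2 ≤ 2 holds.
Holds for: {-5, -4, -3, -2, -1, 0, 1, 2}
Fails for: {3, 4, 5}

Answer: {-5, -4, -3, -2, -1, 0, 1, 2}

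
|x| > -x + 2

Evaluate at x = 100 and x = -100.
x = 100: LHS = |100| = 100, RHS = -100 + 2 = -98; 100 > -98 — holds
x = -100: LHS = |-100| = 100, RHS = -(-100) + 2 = 102; 100 > 102 — FAILS

Answer: Partially: holds for x = 100, fails for x = -100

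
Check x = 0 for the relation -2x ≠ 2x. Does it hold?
x = 0: LHS = -2·0 = 0, RHS = 2·0 = 0; 0 ≠ 0 — FAILS

The relation fails at x = 0, so x = 0 is a counterexample.

Answer: No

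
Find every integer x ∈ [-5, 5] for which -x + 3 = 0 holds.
Holds for: {3}
Fails for: {-5, -4, -3, -2, -1, 0, 1, 2, 4, 5}

Answer: {3}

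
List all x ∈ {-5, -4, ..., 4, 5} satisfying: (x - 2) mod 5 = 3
Holds for: {-5, 0, 5}
Fails for: {-4, -3, -2, -1, 1, 2, 3, 4}

Answer: {-5, 0, 5}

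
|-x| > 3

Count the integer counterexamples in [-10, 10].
Counterexamples in [-10, 10]: {-3, -2, -1, 0, 1, 2, 3}.

Counting them gives 7 values.

Answer: 7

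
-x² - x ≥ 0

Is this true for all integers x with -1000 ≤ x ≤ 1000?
The claim fails at x = 1:
x = 1: LHS = -1² - 1 = -2; -2 ≥ 0 — FAILS

Because a single integer refutes it, the statement is false.

Answer: False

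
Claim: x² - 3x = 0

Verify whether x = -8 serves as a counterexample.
Substitute x = -8 into the relation:
x = -8: LHS = (-8)² - 3·(-8) = 88; 88 = 0 — FAILS

Since the claim fails at x = -8, this value is a counterexample.

Answer: Yes, x = -8 is a counterexample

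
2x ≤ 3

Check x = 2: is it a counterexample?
Substitute x = 2 into the relation:
x = 2: LHS = 2·2 = 4; 4 ≤ 3 — FAILS

Since the claim fails at x = 2, this value is a counterexample.

Answer: Yes, x = 2 is a counterexample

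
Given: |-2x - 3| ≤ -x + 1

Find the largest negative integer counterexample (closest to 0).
Testing negative integers from -1 downward:
x = -1: LHS = |-2·(-1) - 3| = |-1| = 1, RHS = -(-1) + 1 = 2; 1 ≤ 2 — holds
x = -2: LHS = |-2·(-2) - 3| = |1| = 1, RHS = -(-2) + 1 = 3; 1 ≤ 3 — holds
x = -3: LHS = |-2·(-3) - 3| = |3| = 3, RHS = -(-3) + 1 = 4; 3 ≤ 4 — holds
x = -4: LHS = |-2·(-4) - 3| = |5| = 5, RHS = -(-4) + 1 = 5; 5 ≤ 5 — holds
x = -5: LHS = |-2·(-5) - 3| = |7| = 7, RHS = -(-5) + 1 = 6; 7 ≤ 6 — FAILS  ← closest negative counterexample to 0

Answer: x = -5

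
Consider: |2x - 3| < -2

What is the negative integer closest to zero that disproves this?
Testing negative integers from -1 downward:
x = -1: LHS = |2·(-1) - 3| = |-5| = 5; 5 < -2 — FAILS  ← closest negative counterexample to 0

Answer: x = -1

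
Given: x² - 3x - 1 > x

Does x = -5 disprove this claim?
Substitute x = -5 into the relation:
x = -5: LHS = (-5)² - 3·(-5) - 1 = 39; 39 > -5 — holds

The claim holds here, so x = -5 is not a counterexample. (A counterexample exists elsewhere, e.g. x = 0.)

Answer: No, x = -5 is not a counterexample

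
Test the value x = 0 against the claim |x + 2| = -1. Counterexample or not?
Substitute x = 0 into the relation:
x = 0: LHS = |0 + 2| = |2| = 2; 2 = -1 — FAILS

Since the claim fails at x = 0, this value is a counterexample.

Answer: Yes, x = 0 is a counterexample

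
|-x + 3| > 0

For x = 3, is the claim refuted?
Substitute x = 3 into the relation:
x = 3: LHS = |-3 + 3| = |0| = 0; 0 > 0 — FAILS

Since the claim fails at x = 3, this value is a counterexample.

Answer: Yes, x = 3 is a counterexample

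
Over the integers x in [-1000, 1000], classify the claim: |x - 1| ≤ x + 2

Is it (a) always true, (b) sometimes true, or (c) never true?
Holds at x = 0: LHS = |0 - 1| = |-1| = 1, RHS = 0 + 2 = 2; 1 ≤ 2 — holds
Fails at x = -1: LHS = |(-1) - 1| = |-2| = 2, RHS = (-1) + 2 = 1; 2 ≤ 1 — FAILS
It is satisfied by some integers in the range but not all.

Answer: Sometimes true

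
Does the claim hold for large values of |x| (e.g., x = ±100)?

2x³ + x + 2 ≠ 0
x = 100: LHS = 2·100³ + 100 + 2 = 2000102; 2000102 ≠ 0 — holds
x = -100: LHS = 2·(-100)³ + (-100) + 2 = -2000098; -2000098 ≠ 0 — holds

Answer: Yes, holds for both x = 100 and x = -100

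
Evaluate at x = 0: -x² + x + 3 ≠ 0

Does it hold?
x = 0: LHS = -0² + 0 + 3 = 3; 3 ≠ 0 — holds

The relation is satisfied at x = 0.

Answer: Yes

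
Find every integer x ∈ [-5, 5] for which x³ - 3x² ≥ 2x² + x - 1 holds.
Holds for: {0}
Fails for: {-5, -4, -3, -2, -1, 1, 2, 3, 4, 5}

Answer: {0}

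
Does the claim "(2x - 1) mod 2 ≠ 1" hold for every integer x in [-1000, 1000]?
The claim fails at x = 0:
x = 0: LHS = (2·0 - 1) mod 2 = (-1) mod 2 = 1; 1 ≠ 1 — FAILS

Because a single integer refutes it, the statement is false.

Answer: False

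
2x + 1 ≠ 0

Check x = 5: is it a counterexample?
Substitute x = 5 into the relation:
x = 5: LHS = 2·5 + 1 = 11; 11 ≠ 0 — holds

The relation holds at x = 5, so it is not a counterexample.

Answer: No, x = 5 is not a counterexample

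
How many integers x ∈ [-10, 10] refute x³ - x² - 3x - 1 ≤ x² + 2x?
Counterexamples in [-10, 10]: {-1, 4, 5, 6, 7, 8, 9, 10}.

Counting them gives 8 values.

Answer: 8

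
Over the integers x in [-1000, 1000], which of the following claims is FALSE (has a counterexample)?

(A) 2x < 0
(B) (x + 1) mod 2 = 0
(A) x = 0: LHS = 2·0 = 0; 0 < 0 — FAILS
(B) x = 0: LHS = (0 + 1) mod 2 = 1 mod 2 = 1; 1 = 0 — FAILS

Answer: Both A and B are false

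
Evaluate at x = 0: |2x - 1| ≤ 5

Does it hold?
x = 0: LHS = |2·0 - 1| = |-1| = 1; 1 ≤ 5 — holds

The relation is satisfied at x = 0.

Answer: Yes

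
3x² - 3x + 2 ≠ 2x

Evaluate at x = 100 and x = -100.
x = 100: LHS = 3·100² - 3·100 + 2 = 29702, RHS = 2·100 = 200; 29702 ≠ 200 — holds
x = -100: LHS = 3·(-100)² - 3·(-100) + 2 = 30302, RHS = 2·(-100) = -200; 30302 ≠ -200 — holds

Answer: Yes, holds for both x = 100 and x = -100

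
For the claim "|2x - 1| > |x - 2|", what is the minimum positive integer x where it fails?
Testing positive integers:
x = 1: LHS = |2·1 - 1| = |1| = 1, RHS = |1 - 2| = |-1| = 1; 1 > 1 — FAILS  ← smallest positive counterexample

Answer: x = 1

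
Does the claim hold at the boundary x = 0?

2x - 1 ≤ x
x = 0: LHS = 2·0 - 1 = -1; -1 ≤ 0 — holds

The relation is satisfied at x = 0.

Answer: Yes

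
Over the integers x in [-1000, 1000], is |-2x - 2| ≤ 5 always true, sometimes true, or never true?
Holds at x = 0: LHS = |-2·0 - 2| = |-2| = 2; 2 ≤ 5 — holds
Fails at x = 2: LHS = |-2·2 - 2| = |-6| = 6; 6 ≤ 5 — FAILS
It is satisfied by some integers in the range but not all.

Answer: Sometimes true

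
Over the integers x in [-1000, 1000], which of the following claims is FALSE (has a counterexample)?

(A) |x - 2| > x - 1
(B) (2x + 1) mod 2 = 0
(A) x = 2: LHS = |2 - 2| = |0| = 0, RHS = 2 - 1 = 1; 0 > 1 — FAILS
(B) x = 0: LHS = (2·0 + 1) mod 2 = 1 mod 2 = 1; 1 = 0 — FAILS

Answer: Both A and B are false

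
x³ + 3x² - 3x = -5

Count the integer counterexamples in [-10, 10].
Counterexamples in [-10, 10]: {-10, -9, -8, -7, -6, -5, -4, -3, -2, -1, 0, 1, 2, 3, 4, 5, 6, 7, 8, 9, 10}.

Counting them gives 21 values.

Answer: 21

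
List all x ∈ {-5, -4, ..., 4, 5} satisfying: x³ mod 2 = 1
Holds for: {-5, -3, -1, 1, 3, 5}
Fails for: {-4, -2, 0, 2, 4}

Answer: {-5, -3, -1, 1, 3, 5}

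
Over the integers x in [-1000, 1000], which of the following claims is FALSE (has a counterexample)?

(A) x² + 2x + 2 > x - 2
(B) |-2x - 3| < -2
(A) Over all integers in [-1000, 1000], LHS − RHS is smallest at x = 0, where it equals 4:
x = 0: LHS = 0² + 2·0 + 2 = 2, RHS = 0 - 2 = -2; 2 > -2 — holds
At the ends of the range:
x = -1000: LHS = (-1000)² + 2·(-1000) + 2 = 998002, RHS = (-1000) - 2 = -1002; 998002 > -1002 — holds
x = 1000: LHS = 1000² + 2·1000 + 2 = 1002002, RHS = 1000 - 2 = 998; 1002002 > 998 — holds
Hence LHS − RHS is never zero or negative, i.e. LHS > RHS throughout, so the relation holds for every integer in [-1000, 1000].

(B) x = 0: LHS = |-2·0 - 3| = |-3| = 3; 3 < -2 — FAILS

Only (B) has a counterexample.

Answer: B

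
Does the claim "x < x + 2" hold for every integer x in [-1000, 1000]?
Over all integers in [-1000, 1000], LHS − RHS is largest at x = 0, where it equals -2:
x = 0: RHS = 0 + 2 = 2; 0 < 2 — holds
At the ends of the range:
x = -1000: RHS = (-1000) + 2 = -998; -1000 < -998 — holds
x = 1000: RHS = 1000 + 2 = 1002; 1000 < 1002 — holds
Hence LHS − RHS is never zero or positive, i.e. LHS < RHS throughout, so the relation holds for every integer in [-1000, 1000].

No counterexample exists.

Answer: True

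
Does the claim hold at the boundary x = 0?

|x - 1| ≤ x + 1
x = 0: LHS = |0 - 1| = |-1| = 1, RHS = 0 + 1 = 1; 1 ≤ 1 — holds

The relation is satisfied at x = 0.

Answer: Yes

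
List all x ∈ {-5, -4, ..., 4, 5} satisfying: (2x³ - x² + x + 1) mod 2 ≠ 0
For a polynomial with integer coefficients, its value mod 2 depends only on x mod 2, so it suffices to check one representative of each residue class, x = 0, 1:
x = 0: LHS = (2·0³ - 0² + 0 + 1) mod 2 = 1 mod 2 = 1; 1 ≠ 0 — holds
x = 1: LHS = (2·1³ - 1² + 1 + 1) mod 2 = 3 mod 2 = 1; 1 ≠ 0 — holds
The relation holds in every residue class, so the relation holds for every integer in [-5, 5].

Answer: All integers in [-5, 5]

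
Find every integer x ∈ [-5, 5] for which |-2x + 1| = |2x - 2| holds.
Track d = LHS − RHS over the integers in [-5, 5]. Equality would need d = 0, but d changes sign only between consecutive integers, jumping over 0:
x = 0: LHS = |-2·0 + 1| = |1| = 1, RHS = |2·0 - 2| = |-2| = 2; 1 = 2 — FAILS  (d = -1)
x = 1: LHS = |-2·1 + 1| = |-1| = 1, RHS = |2·1 - 2| = |0| = 0; 1 = 0 — FAILS  (d = 1)
Away from these crossings d keeps a constant sign, and checking every integer in [-5, 5] confirms d ≠ 0 throughout. Hence the two sides are never equal, so the claimed relation (=) fails for every integer in [-5, 5].

Answer: None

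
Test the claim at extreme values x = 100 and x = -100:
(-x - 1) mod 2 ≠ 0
x = 100: LHS = (-100 - 1) mod 2 = (-101) mod 2 = 1; 1 ≠ 0 — holds
x = -100: LHS = (-(-100) - 1) mod 2 = 99 mod 2 = 1; 1 ≠ 0 — holds

Answer: Yes, holds for both x = 100 and x = -100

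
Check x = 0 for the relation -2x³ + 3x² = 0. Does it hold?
x = 0: LHS = -2·0³ + 3·0² = 0; 0 = 0 — holds

The relation is satisfied at x = 0.

Answer: Yes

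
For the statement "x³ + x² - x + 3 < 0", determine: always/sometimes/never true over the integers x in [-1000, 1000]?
Holds at x = -3: LHS = (-3)³ + (-3)² - (-3) + 3 = -12; -12 < 0 — holds
Fails at x = 0: LHS = 0³ + 0² - 0 + 3 = 3; 3 < 0 — FAILS
It is satisfied by some integers in the range but not all.

Answer: Sometimes true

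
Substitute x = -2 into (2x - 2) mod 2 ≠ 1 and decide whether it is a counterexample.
Substitute x = -2 into the relation:
x = -2: LHS = (2·(-2) - 2) mod 2 = (-6) mod 2 = 0; 0 ≠ 1 — holds

The relation holds at x = -2, so it is not a counterexample.

Answer: No, x = -2 is not a counterexample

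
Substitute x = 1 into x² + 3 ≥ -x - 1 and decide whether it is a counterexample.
Substitute x = 1 into the relation:
x = 1: LHS = 1² + 3 = 4, RHS = -1 - 1 = -2; 4 ≥ -2 — holds

The relation holds at x = 1, so it is not a counterexample.

Answer: No, x = 1 is not a counterexample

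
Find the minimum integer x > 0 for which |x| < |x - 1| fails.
Testing positive integers:
x = 1: LHS = |1| = 1, RHS = |1 - 1| = |0| = 0; 1 < 0 — FAILS  ← smallest positive counterexample

Answer: x = 1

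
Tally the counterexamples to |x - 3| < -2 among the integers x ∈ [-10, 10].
Counterexamples in [-10, 10]: {-10, -9, -8, -7, -6, -5, -4, -3, -2, -1, 0, 1, 2, 3, 4, 5, 6, 7, 8, 9, 10}.

Counting them gives 21 values.

Answer: 21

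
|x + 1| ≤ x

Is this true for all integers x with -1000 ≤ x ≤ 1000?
The claim fails at x = 0:
x = 0: LHS = |0 + 1| = |1| = 1; 1 ≤ 0 — FAILS

Because a single integer refutes it, the statement is false.

Answer: False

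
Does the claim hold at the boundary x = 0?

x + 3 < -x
x = 0: LHS = 0 + 3 = 3, RHS = -0 = 0; 3 < 0 — FAILS

The relation fails at x = 0, so x = 0 is a counterexample.

Answer: No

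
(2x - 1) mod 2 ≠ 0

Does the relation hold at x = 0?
x = 0: LHS = (2·0 - 1) mod 2 = (-1) mod 2 = 1; 1 ≠ 0 — holds

The relation is satisfied at x = 0.

Answer: Yes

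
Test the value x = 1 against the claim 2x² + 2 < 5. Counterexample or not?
Substitute x = 1 into the relation:
x = 1: LHS = 2·1² + 2 = 4; 4 < 5 — holds

The claim holds here, so x = 1 is not a counterexample. (A counterexample exists elsewhere, e.g. x = 2.)

Answer: No, x = 1 is not a counterexample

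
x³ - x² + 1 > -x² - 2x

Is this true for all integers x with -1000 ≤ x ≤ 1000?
The claim fails at x = -1:
x = -1: LHS = (-1)³ - (-1)² + 1 = -1, RHS = -(-1)² - 2·(-1) = 1; -1 > 1 — FAILS

Because a single integer refutes it, the statement is false.

Answer: False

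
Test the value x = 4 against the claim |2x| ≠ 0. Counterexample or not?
Substitute x = 4 into the relation:
x = 4: LHS = |2·4| = |8| = 8; 8 ≠ 0 — holds

The claim holds here, so x = 4 is not a counterexample. (A counterexample exists elsewhere, e.g. x = 0.)

Answer: No, x = 4 is not a counterexample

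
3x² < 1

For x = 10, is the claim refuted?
Substitute x = 10 into the relation:
x = 10: LHS = 3·10² = 300; 300 < 1 — FAILS

Since the claim fails at x = 10, this value is a counterexample.

Answer: Yes, x = 10 is a counterexample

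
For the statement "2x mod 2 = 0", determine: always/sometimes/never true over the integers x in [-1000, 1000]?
For a polynomial with integer coefficients, its value mod 2 depends only on x mod 2, so it suffices to check one representative of each residue class, x = 0, 1:
x = 0: LHS = (2·0) mod 2 = 0 mod 2 = 0; 0 = 0 — holds
x = 1: LHS = (2·1) mod 2 = 2 mod 2 = 0; 0 = 0 — holds
The relation holds in every residue class, so the relation holds for every integer in [-1000, 1000].

No counterexample exists.

Answer: Always true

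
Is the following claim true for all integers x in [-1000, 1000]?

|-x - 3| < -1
The claim fails at x = 0:
x = 0: LHS = |-0 - 3| = |-3| = 3; 3 < -1 — FAILS

Because a single integer refutes it, the statement is false.

Answer: False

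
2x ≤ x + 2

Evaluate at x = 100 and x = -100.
x = 100: LHS = 2·100 = 200, RHS = 100 + 2 = 102; 200 ≤ 102 — FAILS
x = -100: LHS = 2·(-100) = -200, RHS = (-100) + 2 = -98; -200 ≤ -98 — holds

Answer: Partially: fails for x = 100, holds for x = -100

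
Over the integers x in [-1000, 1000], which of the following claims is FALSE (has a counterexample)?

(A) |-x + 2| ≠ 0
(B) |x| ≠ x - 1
(A) x = 2: LHS = |-2 + 2| = |0| = 0; 0 ≠ 0 — FAILS

(B) Over all integers in [-1000, 1000], LHS − RHS is always positive; it is smallest at x = 0, where it equals 1:
x = 0: LHS = |0| = 0, RHS = 0 - 1 = -1; 0 ≠ -1 — holds
At the ends of the range:
x = -1000: LHS = |-1000| = 1000, RHS = (-1000) - 1 = -1001; 1000 ≠ -1001 — holds
x = 1000: LHS = |1000| = 1000, RHS = 1000 - 1 = 999; 1000 ≠ 999 — holds
Hence LHS − RHS is never 0, i.e. the two sides are never equal, so the relation holds for every integer in [-1000, 1000].

Only (A) has a counterexample.

Answer: A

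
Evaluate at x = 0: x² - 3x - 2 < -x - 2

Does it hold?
x = 0: LHS = 0² - 3·0 - 2 = -2, RHS = -0 - 2 = -2; -2 < -2 — FAILS

The relation fails at x = 0, so x = 0 is a counterexample.

Answer: No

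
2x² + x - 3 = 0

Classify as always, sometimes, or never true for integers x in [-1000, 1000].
Holds at x = 1: LHS = 2·1² + 1 - 3 = 0; 0 = 0 — holds
Fails at x = 0: LHS = 2·0² + 0 - 3 = -3; -3 = 0 — FAILS
It is satisfied by some integers in the range but not all.

Answer: Sometimes true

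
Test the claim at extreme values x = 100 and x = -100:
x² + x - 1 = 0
x = 100: LHS = 100² + 100 - 1 = 10099; 10099 = 0 — FAILS
x = -100: LHS = (-100)² + (-100) - 1 = 9899; 9899 = 0 — FAILS

Answer: No, fails for both x = 100 and x = -100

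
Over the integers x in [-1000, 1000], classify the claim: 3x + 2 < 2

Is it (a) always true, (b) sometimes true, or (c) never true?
Holds at x = -1: LHS = 3·(-1) + 2 = -1; -1 < 2 — holds
Fails at x = 0: LHS = 3·0 + 2 = 2; 2 < 2 — FAILS
It is satisfied by some integers in the range but not all.

Answer: Sometimes true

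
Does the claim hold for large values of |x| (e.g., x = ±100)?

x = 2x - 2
x = 100: RHS = 2·100 - 2 = 198; 100 = 198 — FAILS
x = -100: RHS = 2·(-100) - 2 = -202; -100 = -202 — FAILS

Answer: No, fails for both x = 100 and x = -100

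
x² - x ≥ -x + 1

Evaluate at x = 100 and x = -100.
x = 100: LHS = 100² - 100 = 9900, RHS = -100 + 1 = -99; 9900 ≥ -99 — holds
x = -100: LHS = (-100)² - (-100) = 10100, RHS = -(-100) + 1 = 101; 10100 ≥ 101 — holds

Answer: Yes, holds for both x = 100 and x = -100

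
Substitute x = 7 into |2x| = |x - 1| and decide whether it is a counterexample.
Substitute x = 7 into the relation:
x = 7: LHS = |2·7| = |14| = 14, RHS = |7 - 1| = |6| = 6; 14 = 6 — FAILS

Since the claim fails at x = 7, this value is a counterexample.

Answer: Yes, x = 7 is a counterexample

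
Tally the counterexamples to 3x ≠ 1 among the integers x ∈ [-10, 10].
Track d = LHS − RHS over the integers in [-10, 10]. Equality would need d = 0, but d changes sign only between consecutive integers, jumping over 0:
x = 0: LHS = 3·0 = 0; 0 ≠ 1 — holds  (d = -1)
x = 1: LHS = 3·1 = 3; 3 ≠ 1 — holds  (d = 2)
Away from these crossings d keeps a constant sign, and checking every integer in [-10, 10] confirms d ≠ 0 throughout. Hence the two sides are never equal, so the relation holds for every integer in [-10, 10].

No counterexample appears in that range.

Answer: 0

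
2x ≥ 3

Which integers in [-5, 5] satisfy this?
Holds for: {2, 3, 4, 5}
Fails for: {-5, -4, -3, -2, -1, 0, 1}

Answer: {2, 3, 4, 5}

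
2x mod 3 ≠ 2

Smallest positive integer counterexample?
Testing positive integers:
x = 1: LHS = (2·1) mod 3 = 2 mod 3 = 2; 2 ≠ 2 — FAILS  ← smallest positive counterexample

Answer: x = 1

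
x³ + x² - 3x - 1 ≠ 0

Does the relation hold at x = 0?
x = 0: LHS = 0³ + 0² - 3·0 - 1 = -1; -1 ≠ 0 — holds

The relation is satisfied at x = 0.

Answer: Yes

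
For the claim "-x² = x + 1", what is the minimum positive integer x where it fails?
Testing positive integers:
x = 1: LHS = -1² = -1, RHS = 1 + 1 = 2; -1 = 2 — FAILS  ← smallest positive counterexample

Answer: x = 1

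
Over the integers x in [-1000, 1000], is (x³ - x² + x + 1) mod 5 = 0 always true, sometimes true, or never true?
For a polynomial with integer coefficients, its value mod 5 depends only on x mod 5, so it suffices to check one representative of each residue class, x = 0, 1, 2, 3, 4:
x = 0: LHS = (0³ - 0² + 0 + 1) mod 5 = 1 mod 5 = 1; 1 = 0 — FAILS
x = 1: LHS = (1³ - 1² + 1 + 1) mod 5 = 2 mod 5 = 2; 2 = 0 — FAILS
x = 2: LHS = (2³ - 2² + 2 + 1) mod 5 = 7 mod 5 = 2; 2 = 0 — FAILS
x = 3: LHS = (3³ - 3² + 3 + 1) mod 5 = 22 mod 5 = 2; 2 = 0 — FAILS
x = 4: LHS = (4³ - 4² + 4 + 1) mod 5 = 53 mod 5 = 3; 3 = 0 — FAILS
The relation fails in every residue class, so the claimed relation (=) fails for every integer in [-1000, 1000].

No integer in the range satisfies it.

Answer: Never true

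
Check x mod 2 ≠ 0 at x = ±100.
x = 100: LHS = 100 mod 2 = 0; 0 ≠ 0 — FAILS
x = -100: LHS = (-100) mod 2 = 0; 0 ≠ 0 — FAILS

Answer: No, fails for both x = 100 and x = -100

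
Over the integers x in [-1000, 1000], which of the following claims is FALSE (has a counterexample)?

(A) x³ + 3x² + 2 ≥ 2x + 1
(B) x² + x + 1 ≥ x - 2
(A) x = -4: LHS = (-4)³ + 3·(-4)² + 2 = -14, RHS = 2·(-4) + 1 = -7; -14 ≥ -7 — FAILS

(B) Over all integers in [-1000, 1000], LHS − RHS is smallest at x = 0, where it equals 3:
x = 0: LHS = 0² + 0 + 1 = 1, RHS = 0 - 2 = -2; 1 ≥ -2 — holds
At the ends of the range:
x = -1000: LHS = (-1000)² + (-1000) + 1 = 999001, RHS = (-1000) - 2 = -1002; 999001 ≥ -1002 — holds
x = 1000: LHS = 1000² + 1000 + 1 = 1001001, RHS = 1000 - 2 = 998; 1001001 ≥ 998 — holds
Hence LHS − RHS is never negative, i.e. LHS ≥ RHS throughout, so the relation holds for every integer in [-1000, 1000].

Only (A) has a counterexample.

Answer: A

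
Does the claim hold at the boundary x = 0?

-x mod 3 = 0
x = 0: LHS = (-0) mod 3 = 0 mod 3 = 0; 0 = 0 — holds

The relation is satisfied at x = 0.

Answer: Yes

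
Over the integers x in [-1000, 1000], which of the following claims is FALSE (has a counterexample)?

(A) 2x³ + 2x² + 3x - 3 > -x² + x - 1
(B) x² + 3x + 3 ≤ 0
(A) x = 0: LHS = 2·0³ + 2·0² + 3·0 - 3 = -3, RHS = -0² + 0 - 1 = -1; -3 > -1 — FAILS
(B) x = 0: LHS = 0² + 3·0 + 3 = 3; 3 ≤ 0 — FAILS

Answer: Both A and B are false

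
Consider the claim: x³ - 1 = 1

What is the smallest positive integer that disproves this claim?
Testing positive integers:
x = 1: LHS = 1³ - 1 = 0; 0 = 1 — FAILS  ← smallest positive counterexample

Answer: x = 1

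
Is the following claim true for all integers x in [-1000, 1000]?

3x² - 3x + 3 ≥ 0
Over all integers in [-1000, 1000], LHS − RHS is smallest at x = 0, where it equals 3:
x = 0: LHS = 3·0² - 3·0 + 3 = 3; 3 ≥ 0 — holds
At the ends of the range:
x = -1000: LHS = 3·(-1000)² - 3·(-1000) + 3 = 3003003; 3003003 ≥ 0 — holds
x = 1000: LHS = 3·1000² - 3·1000 + 3 = 2997003; 2997003 ≥ 0 — holds
Hence LHS − RHS is never negative, i.e. LHS ≥ RHS throughout, so the relation holds for every integer in [-1000, 1000].

No counterexample exists.

Answer: True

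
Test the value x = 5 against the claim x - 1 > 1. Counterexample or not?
Substitute x = 5 into the relation:
x = 5: LHS = 5 - 1 = 4; 4 > 1 — holds

The claim holds here, so x = 5 is not a counterexample. (A counterexample exists elsewhere, e.g. x = 0.)

Answer: No, x = 5 is not a counterexample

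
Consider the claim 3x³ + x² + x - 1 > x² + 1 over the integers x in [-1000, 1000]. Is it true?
The claim fails at x = 0:
x = 0: LHS = 3·0³ + 0² + 0 - 1 = -1, RHS = 0² + 1 = 1; -1 > 1 — FAILS

Because a single integer refutes it, the statement is false.

Answer: False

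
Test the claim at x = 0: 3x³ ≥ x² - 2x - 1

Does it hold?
x = 0: LHS = 3·0³ = 0, RHS = 0² - 2·0 - 1 = -1; 0 ≥ -1 — holds

The relation is satisfied at x = 0.

Answer: Yes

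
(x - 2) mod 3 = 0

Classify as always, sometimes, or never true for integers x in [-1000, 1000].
Holds at x = -1: LHS = ((-1) - 2) mod 3 = (-3) mod 3 = 0; 0 = 0 — holds
Fails at x = 0: LHS = (0 - 2) mod 3 = (-2) mod 3 = 1; 1 = 0 — FAILS
It is satisfied by some integers in the range but not all.

Answer: Sometimes true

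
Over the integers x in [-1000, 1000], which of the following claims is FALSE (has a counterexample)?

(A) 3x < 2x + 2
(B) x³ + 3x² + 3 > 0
(A) x = 2: LHS = 3·2 = 6, RHS = 2·2 + 2 = 6; 6 < 6 — FAILS
(B) x = -4: LHS = (-4)³ + 3·(-4)² + 3 = -13; -13 > 0 — FAILS

Answer: Both A and B are false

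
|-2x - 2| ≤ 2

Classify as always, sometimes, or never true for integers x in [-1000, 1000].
Holds at x = 0: LHS = |-2·0 - 2| = |-2| = 2; 2 ≤ 2 — holds
Fails at x = 1: LHS = |-2·1 - 2| = |-4| = 4; 4 ≤ 2 — FAILS
It is satisfied by some integers in the range but not all.

Answer: Sometimes true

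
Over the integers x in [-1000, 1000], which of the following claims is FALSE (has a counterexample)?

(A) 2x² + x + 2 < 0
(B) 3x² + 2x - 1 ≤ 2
(A) x = 0: LHS = 2·0² + 0 + 2 = 2; 2 < 0 — FAILS
(B) x = 1: LHS = 3·1² + 2·1 - 1 = 4; 4 ≤ 2 — FAILS

Answer: Both A and B are false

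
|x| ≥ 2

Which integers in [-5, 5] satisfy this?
Holds for: {-5, -4, -3, -2, 2, 3, 4, 5}
Fails for: {-1, 0, 1}

Answer: {-5, -4, -3, -2, 2, 3, 4, 5}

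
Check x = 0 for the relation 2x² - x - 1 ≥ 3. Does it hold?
x = 0: LHS = 2·0² - 0 - 1 = -1; -1 ≥ 3 — FAILS

The relation fails at x = 0, so x = 0 is a counterexample.

Answer: No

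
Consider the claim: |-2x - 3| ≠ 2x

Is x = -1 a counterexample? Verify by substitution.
Substitute x = -1 into the relation:
x = -1: LHS = |-2·(-1) - 3| = |-1| = 1, RHS = 2·(-1) = -2; 1 ≠ -2 — holds

The relation holds at x = -1, so it is not a counterexample.

Answer: No, x = -1 is not a counterexample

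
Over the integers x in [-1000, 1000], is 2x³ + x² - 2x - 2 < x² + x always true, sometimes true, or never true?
Holds at x = 0: LHS = 2·0³ + 0² - 2·0 - 2 = -2, RHS = 0² + 0 = 0; -2 < 0 — holds
Fails at x = 2: LHS = 2·2³ + 2² - 2·2 - 2 = 14, RHS = 2² + 2 = 6; 14 < 6 — FAILS
It is satisfied by some integers in the range but not all.

Answer: Sometimes true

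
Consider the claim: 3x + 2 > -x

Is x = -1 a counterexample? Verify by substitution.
Substitute x = -1 into the relation:
x = -1: LHS = 3·(-1) + 2 = -1, RHS = -(-1) = 1; -1 > 1 — FAILS

Since the claim fails at x = -1, this value is a counterexample.

Answer: Yes, x = -1 is a counterexample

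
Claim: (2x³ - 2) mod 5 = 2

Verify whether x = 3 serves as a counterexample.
Substitute x = 3 into the relation:
x = 3: LHS = (2·3³ - 2) mod 5 = 52 mod 5 = 2; 2 = 2 — holds

The claim holds here, so x = 3 is not a counterexample. (A counterexample exists elsewhere, e.g. x = 0.)

Answer: No, x = 3 is not a counterexample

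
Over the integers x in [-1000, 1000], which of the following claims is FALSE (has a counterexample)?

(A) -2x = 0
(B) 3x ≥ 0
(A) x = 1: LHS = -2·1 = -2; -2 = 0 — FAILS
(B) x = -1: LHS = 3·(-1) = -3; -3 ≥ 0 — FAILS

Answer: Both A and B are false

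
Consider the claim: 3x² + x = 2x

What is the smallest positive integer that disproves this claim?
Testing positive integers:
x = 1: LHS = 3·1² + 1 = 4, RHS = 2·1 = 2; 4 = 2 — FAILS  ← smallest positive counterexample

Answer: x = 1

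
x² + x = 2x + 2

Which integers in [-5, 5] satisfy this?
Holds for: {-1, 2}
Fails for: {-5, -4, -3, -2, 0, 1, 3, 4, 5}

Answer: {-1, 2}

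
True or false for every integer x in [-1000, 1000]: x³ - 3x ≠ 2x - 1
Track d = LHS − RHS over the integers in [-1000, 1000]. Equality would need d = 0, but d changes sign only between consecutive integers, jumping over 0:
x = -3: LHS = (-3)³ - 3·(-3) = -18, RHS = 2·(-3) - 1 = -7; -18 ≠ -7 — holds  (d = -11)
x = -2: LHS = (-2)³ - 3·(-2) = -2, RHS = 2·(-2) - 1 = -5; -2 ≠ -5 — holds  (d = 3)
x = 0: LHS = 0³ - 3·0 = 0, RHS = 2·0 - 1 = -1; 0 ≠ -1 — holds  (d = 1)
x = 1: LHS = 1³ - 3·1 = -2, RHS = 2·1 - 1 = 1; -2 ≠ 1 — holds  (d = -3)
x = 2: LHS = 2³ - 3·2 = 2, RHS = 2·2 - 1 = 3; 2 ≠ 3 — holds  (d = -1)
x = 3: LHS = 3³ - 3·3 = 18, RHS = 2·3 - 1 = 5; 18 ≠ 5 — holds  (d = 13)
Away from these crossings d keeps a constant sign, and checking every integer in [-1000, 1000] confirms d ≠ 0 throughout. Hence the two sides are never equal, so the relation holds for every integer in [-1000, 1000].

No counterexample exists.

Answer: True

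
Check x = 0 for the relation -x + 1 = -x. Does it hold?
x = 0: LHS = -0 + 1 = 1, RHS = -0 = 0; 1 = 0 — FAILS

The relation fails at x = 0, so x = 0 is a counterexample.

Answer: No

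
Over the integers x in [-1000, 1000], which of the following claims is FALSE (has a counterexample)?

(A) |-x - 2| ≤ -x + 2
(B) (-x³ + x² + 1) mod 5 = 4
(A) x = 1: LHS = |-1 - 2| = |-3| = 3, RHS = -1 + 2 = 1; 3 ≤ 1 — FAILS
(B) x = 0: LHS = (-0³ + 0² + 1) mod 5 = 1 mod 5 = 1; 1 = 4 — FAILS

Answer: Both A and B are false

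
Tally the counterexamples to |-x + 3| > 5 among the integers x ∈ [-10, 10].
Counterexamples in [-10, 10]: {-2, -1, 0, 1, 2, 3, 4, 5, 6, 7, 8}.

Counting them gives 11 values.

Answer: 11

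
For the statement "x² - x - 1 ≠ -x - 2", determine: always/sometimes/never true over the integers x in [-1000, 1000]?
Over all integers in [-1000, 1000], LHS − RHS is always positive; it is smallest at x = 0, where it equals 1:
x = 0: LHS = 0² - 0 - 1 = -1, RHS = -0 - 2 = -2; -1 ≠ -2 — holds
At the ends of the range:
x = -1000: LHS = (-1000)² - (-1000) - 1 = 1000999, RHS = -(-1000) - 2 = 998; 1000999 ≠ 998 — holds
x = 1000: LHS = 1000² - 1000 - 1 = 998999, RHS = -1000 - 2 = -1002; 998999 ≠ -1002 — holds
Hence LHS − RHS is never 0, i.e. the two sides are never equal, so the relation holds for every integer in [-1000, 1000].

No counterexample exists.

Answer: Always true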